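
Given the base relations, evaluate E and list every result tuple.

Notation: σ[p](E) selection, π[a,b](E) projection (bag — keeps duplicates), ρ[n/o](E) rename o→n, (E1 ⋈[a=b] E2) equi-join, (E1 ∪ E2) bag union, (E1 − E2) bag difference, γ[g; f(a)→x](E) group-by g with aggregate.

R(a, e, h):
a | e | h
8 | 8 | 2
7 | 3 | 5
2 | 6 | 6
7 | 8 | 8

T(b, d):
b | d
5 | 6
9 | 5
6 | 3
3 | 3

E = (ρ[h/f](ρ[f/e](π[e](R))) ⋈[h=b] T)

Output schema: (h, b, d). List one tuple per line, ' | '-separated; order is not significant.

Stepwise |·|:
  R → 4
  π[e](R) → 4
  ρ[f/e](π[e](R)) → 4
  ρ[h/f](ρ[f/e](π[e](R))) → 4
  T → 4
  (ρ[h/f](ρ[f/e](π[e](R))) ⋈[h=b] T) → 2

== RESULT ==
h | b | d
3 | 3 | 3
6 | 6 | 3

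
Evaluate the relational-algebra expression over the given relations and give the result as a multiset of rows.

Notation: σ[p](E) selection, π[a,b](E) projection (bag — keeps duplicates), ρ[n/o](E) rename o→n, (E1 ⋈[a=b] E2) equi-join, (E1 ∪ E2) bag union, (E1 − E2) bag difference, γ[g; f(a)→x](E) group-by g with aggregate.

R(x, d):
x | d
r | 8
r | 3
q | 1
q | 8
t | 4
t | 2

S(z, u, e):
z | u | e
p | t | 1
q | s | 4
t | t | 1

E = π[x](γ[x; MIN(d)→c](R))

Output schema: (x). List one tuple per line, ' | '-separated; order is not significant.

Per-node cardinality:
  R → 6
  γ[x; MIN(d)→c](R) → 3
  π[x](γ[x; MIN(d)→c](R)) → 3

== RESULT ==
x
q
r
t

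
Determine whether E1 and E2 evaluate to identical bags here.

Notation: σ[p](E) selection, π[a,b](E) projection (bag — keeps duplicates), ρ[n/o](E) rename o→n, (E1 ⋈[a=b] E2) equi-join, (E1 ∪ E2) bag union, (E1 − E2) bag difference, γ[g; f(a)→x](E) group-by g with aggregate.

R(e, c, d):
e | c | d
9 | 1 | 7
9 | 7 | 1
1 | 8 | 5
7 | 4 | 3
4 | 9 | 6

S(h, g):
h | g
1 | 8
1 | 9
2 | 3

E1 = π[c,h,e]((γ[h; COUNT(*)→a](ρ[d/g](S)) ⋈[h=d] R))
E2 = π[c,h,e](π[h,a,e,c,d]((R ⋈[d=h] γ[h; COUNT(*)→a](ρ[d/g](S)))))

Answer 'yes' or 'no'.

E1 stepwise |·|:
  S → 3
  ρ[d/g](S) → 3
  γ[h; COUNT(*)→a](ρ[d/g](S)) → 2
  R → 5
  (γ[h; COUNT(*)→a](ρ[d/g](S)) ⋈[h=d] R) → 1
  π[c,h,e]((γ[h; COUNT(*)→a](ρ[d/g](S)) ⋈[h=d] R)) → 1
E2 stepwise |·|:
  R → 5
  S → 3
  ρ[d/g](S) → 3
  γ[h; COUNT(*)→a](ρ[d/g](S)) → 2
  (R ⋈[d=h] γ[h; COUNT(*)→a](ρ[d/g](S))) → 1
  π[h,a,e,c,d]((R ⋈[d=h] γ[h; COUNT(*)→a](ρ[d/g](S)))) → 1
  π[c,h,e](π[h,a,e,c,d]((R ⋈[d=h] γ[h; COUNT(*)→a](ρ[d/g](S))))) → 1

E1 and E2 produce the same multiset:
c | h | e
7 | 1 | 9

yes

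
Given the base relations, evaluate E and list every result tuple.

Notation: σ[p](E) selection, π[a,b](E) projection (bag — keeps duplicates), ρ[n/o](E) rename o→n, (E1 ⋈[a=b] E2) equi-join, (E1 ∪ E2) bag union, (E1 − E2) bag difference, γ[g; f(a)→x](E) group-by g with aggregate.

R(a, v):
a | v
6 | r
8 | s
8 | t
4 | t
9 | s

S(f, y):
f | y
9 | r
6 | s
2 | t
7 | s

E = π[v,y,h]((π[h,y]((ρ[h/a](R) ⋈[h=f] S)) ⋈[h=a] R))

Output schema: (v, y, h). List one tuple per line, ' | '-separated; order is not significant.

Stepwise |·|:
  R → 5
  ρ[h/a](R) → 5
  S → 4
  (ρ[h/a](R) ⋈[h=f] S) → 2
  π[h,y]((ρ[h/a](R) ⋈[h=f] S)) → 2
  R → 5
  (π[h,y]((ρ[h/a](R) ⋈[h=f] S)) ⋈[h=a] R) → 2
  π[v,y,h]((π[h,y]((ρ[h/a](R) ⋈[h=f] S)) ⋈[h=a] R)) → 2

== RESULT ==
v | y | h
r | s | 6
s | r | 9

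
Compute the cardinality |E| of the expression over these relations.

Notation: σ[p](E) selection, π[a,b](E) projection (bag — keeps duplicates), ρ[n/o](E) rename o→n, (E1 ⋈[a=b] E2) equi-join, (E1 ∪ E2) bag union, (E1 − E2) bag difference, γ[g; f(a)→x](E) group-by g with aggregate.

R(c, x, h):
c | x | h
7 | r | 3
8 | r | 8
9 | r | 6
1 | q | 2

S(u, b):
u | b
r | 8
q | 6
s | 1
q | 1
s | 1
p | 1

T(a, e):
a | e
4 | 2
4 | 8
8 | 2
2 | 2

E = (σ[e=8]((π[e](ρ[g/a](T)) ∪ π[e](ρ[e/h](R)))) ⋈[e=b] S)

Stepwise |·|:
  T → 4
  ρ[g/a](T) → 4
  π[e](ρ[g/a](T)) → 4
  R → 4
  ρ[e/h](R) → 4
  π[e](ρ[e/h](R)) → 4
  (π[e](ρ[g/a](T)) ∪ π[e](ρ[e/h](R))) → 8
  σ[e=8]((π[e](ρ[g/a](T)) ∪ π[e](ρ[e/h](R)))) → 2
  S → 6
  (σ[e=8]((π[e](ρ[g/a](T)) ∪ π[e](ρ[e/h](R)))) ⋈[e=b] S) → 2

|E| = 2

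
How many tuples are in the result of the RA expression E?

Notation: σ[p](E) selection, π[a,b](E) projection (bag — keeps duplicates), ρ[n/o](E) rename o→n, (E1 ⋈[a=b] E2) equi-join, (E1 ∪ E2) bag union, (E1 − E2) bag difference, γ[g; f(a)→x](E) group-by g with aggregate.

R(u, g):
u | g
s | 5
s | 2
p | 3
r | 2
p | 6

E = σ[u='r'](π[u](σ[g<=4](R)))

Per-node cardinality:
  R → 5
  σ[g<=4](R) → 3
  π[u](σ[g<=4](R)) → 3
  σ[u='r'](π[u](σ[g<=4](R))) → 1

|E| = 1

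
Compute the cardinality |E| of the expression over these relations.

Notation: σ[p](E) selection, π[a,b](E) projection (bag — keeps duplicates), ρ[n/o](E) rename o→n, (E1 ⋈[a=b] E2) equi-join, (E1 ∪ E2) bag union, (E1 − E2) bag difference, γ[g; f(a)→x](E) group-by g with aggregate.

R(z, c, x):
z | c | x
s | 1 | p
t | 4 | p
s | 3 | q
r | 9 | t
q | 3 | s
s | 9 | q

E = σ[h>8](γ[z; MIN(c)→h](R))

Per-node cardinality:
  R → 6
  γ[z; MIN(c)→h](R) → 4
  σ[h>8](γ[z; MIN(c)→h](R)) → 1

|E| = 1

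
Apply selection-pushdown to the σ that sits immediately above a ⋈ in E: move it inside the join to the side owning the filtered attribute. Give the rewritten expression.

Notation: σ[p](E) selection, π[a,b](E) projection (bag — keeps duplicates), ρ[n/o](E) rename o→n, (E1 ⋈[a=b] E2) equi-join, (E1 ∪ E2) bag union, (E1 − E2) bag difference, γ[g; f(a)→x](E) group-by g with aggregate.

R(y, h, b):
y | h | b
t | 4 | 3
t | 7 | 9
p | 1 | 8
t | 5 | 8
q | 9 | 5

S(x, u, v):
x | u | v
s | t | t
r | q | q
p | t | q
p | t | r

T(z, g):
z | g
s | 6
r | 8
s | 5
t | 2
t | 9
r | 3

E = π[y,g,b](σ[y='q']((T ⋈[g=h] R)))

σ filters on y, owned by the right side.
E' = π[y,g,b]((T ⋈[g=h] σ[y='q'](R)))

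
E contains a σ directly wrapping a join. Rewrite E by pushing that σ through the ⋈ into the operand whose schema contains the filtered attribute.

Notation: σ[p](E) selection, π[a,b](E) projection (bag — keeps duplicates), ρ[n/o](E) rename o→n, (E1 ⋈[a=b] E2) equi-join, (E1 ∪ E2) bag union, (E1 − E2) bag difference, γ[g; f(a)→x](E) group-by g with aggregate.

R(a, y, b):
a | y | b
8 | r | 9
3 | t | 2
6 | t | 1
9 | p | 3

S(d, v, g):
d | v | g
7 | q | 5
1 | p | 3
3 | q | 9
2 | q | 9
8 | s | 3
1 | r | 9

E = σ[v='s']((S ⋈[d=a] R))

σ filters on v, owned by the left side.
E' = (σ[v='s'](S) ⋈[d=a] R)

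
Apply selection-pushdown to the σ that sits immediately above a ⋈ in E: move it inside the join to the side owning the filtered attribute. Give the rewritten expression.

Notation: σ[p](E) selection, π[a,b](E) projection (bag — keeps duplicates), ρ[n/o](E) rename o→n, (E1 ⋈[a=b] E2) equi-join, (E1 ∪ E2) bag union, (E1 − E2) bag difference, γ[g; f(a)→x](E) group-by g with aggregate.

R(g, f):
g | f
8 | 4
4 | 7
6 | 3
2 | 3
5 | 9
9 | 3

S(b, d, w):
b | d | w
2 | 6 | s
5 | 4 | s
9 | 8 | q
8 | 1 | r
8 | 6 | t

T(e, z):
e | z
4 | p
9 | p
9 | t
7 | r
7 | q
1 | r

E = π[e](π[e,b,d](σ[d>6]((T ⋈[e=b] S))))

σ filters on d, owned by the right side.
E' = π[e](π[e,b,d]((T ⋈[e=b] σ[d>6](S))))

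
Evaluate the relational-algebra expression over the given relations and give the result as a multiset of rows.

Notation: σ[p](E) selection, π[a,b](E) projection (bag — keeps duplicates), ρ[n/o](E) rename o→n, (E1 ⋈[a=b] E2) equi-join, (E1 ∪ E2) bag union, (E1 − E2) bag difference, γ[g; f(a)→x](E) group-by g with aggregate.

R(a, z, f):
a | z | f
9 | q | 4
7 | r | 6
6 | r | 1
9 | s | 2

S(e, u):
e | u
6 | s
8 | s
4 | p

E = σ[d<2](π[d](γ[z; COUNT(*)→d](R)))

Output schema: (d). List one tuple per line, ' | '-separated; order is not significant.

Per-node cardinality:
  R → 4
  γ[z; COUNT(*)→d](R) → 3
  π[d](γ[z; COUNT(*)→d](R)) → 3
  σ[d<2](π[d](γ[z; COUNT(*)→d](R))) → 2

== RESULT ==
d
1
1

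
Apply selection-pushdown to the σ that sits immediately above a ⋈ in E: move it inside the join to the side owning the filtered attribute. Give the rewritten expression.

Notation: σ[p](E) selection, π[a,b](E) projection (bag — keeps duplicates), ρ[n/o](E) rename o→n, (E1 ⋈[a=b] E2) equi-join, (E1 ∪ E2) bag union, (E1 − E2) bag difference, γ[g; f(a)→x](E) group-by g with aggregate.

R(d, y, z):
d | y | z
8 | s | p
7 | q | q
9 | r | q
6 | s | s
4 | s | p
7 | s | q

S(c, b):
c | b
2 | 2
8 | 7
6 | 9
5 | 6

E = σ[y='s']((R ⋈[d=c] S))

σ filters on y, owned by the left side.
E' = (σ[y='s'](R) ⋈[d=c] S)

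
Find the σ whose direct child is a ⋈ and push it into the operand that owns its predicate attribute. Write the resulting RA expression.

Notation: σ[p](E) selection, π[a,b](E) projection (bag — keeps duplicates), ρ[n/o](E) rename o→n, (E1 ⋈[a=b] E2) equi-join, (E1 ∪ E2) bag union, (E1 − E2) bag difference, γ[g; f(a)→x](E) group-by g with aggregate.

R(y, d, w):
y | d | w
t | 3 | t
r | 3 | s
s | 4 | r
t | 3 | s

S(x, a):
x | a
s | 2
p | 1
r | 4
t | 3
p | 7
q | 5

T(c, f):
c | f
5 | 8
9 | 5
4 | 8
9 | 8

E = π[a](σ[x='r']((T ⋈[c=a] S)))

σ filters on x, owned by the right side.
E' = π[a]((T ⋈[c=a] σ[x='r'](S)))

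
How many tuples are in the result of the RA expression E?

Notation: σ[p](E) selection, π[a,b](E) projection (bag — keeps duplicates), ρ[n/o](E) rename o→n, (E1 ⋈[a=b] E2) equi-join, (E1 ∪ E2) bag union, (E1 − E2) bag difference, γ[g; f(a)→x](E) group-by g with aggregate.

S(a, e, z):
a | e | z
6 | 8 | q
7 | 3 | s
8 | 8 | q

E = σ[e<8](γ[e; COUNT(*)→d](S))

Subexpression sizes:
  S → 3
  γ[e; COUNT(*)→d](S) → 2
  σ[e<8](γ[e; COUNT(*)→d](S)) → 1

|E| = 1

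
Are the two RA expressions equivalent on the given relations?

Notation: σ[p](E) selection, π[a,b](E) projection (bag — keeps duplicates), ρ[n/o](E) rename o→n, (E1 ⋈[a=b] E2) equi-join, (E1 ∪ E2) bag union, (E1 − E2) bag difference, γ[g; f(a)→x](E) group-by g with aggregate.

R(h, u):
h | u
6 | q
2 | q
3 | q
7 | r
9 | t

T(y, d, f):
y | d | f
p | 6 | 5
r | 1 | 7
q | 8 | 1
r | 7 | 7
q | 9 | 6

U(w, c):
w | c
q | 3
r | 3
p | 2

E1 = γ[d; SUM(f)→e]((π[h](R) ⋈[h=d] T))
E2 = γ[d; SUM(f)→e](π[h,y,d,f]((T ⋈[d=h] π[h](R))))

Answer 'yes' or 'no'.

E1 subexpression sizes:
  R → 5
  π[h](R) → 5
  T → 5
  (π[h](R) ⋈[h=d] T) → 3
  γ[d; SUM(f)→e]((π[h](R) ⋈[h=d] T)) → 3
E2 subexpression sizes:
  T → 5
  R → 5
  π[h](R) → 5
  (T ⋈[d=h] π[h](R)) → 3
  π[h,y,d,f]((T ⋈[d=h] π[h](R))) → 3
  γ[d; SUM(f)→e](π[h,y,d,f]((T ⋈[d=h] π[h](R)))) → 3

E1 and E2 produce the same multiset:
d | e
6 | 5
7 | 7
9 | 6

yes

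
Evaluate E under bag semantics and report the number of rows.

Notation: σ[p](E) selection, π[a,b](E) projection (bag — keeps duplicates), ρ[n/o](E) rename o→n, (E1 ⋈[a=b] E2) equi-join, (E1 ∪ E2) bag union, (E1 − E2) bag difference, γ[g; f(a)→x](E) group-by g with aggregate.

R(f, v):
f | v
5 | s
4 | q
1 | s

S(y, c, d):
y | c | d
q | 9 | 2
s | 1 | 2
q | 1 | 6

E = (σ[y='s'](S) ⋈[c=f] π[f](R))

Row counts bottom-up:
  S → 3
  σ[y='s'](S) → 1
  R → 3
  π[f](R) → 3
  (σ[y='s'](S) ⋈[c=f] π[f](R)) → 1

|E| = 1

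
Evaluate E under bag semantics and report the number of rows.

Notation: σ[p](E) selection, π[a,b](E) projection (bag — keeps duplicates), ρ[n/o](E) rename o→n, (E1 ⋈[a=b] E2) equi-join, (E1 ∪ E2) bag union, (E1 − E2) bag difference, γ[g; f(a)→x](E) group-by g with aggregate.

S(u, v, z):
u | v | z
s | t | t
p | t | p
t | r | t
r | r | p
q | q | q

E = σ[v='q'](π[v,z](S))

Row counts bottom-up:
  S → 5
  π[v,z](S) → 5
  σ[v='q'](π[v,z](S)) → 1

|E| = 1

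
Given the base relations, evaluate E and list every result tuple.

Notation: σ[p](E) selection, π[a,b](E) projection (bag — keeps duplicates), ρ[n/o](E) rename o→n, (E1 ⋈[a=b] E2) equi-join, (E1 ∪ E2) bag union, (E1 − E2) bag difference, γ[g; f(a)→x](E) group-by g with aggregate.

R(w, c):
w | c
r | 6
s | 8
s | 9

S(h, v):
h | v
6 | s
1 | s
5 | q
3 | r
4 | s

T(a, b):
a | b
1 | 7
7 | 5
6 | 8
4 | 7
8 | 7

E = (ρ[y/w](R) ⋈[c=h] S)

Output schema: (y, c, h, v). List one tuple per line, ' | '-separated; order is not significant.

Stepwise |·|:
  R → 3
  ρ[y/w](R) → 3
  S → 5
  (ρ[y/w](R) ⋈[c=h] S) → 1

== RESULT ==
y | c | h | v
r | 6 | 6 | s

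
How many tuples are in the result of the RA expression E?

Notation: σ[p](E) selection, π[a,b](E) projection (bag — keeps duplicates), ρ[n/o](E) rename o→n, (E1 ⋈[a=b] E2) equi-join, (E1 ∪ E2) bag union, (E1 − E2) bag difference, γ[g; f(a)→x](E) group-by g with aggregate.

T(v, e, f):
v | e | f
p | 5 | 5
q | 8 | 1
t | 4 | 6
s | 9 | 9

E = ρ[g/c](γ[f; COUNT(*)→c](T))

Subexpression sizes:
  T → 4
  γ[f; COUNT(*)→c](T) → 4
  ρ[g/c](γ[f; COUNT(*)→c](T)) → 4

|E| = 4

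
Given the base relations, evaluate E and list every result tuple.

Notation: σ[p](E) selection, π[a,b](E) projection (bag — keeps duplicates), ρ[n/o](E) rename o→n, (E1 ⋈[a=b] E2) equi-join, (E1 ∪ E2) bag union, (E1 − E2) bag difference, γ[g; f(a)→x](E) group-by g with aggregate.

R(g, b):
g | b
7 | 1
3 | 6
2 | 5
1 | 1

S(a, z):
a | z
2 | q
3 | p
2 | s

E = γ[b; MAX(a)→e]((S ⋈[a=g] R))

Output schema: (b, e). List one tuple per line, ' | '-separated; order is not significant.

Row counts bottom-up:
  S → 3
  R → 4
  (S ⋈[a=g] R) → 3
  γ[b; MAX(a)→e]((S ⋈[a=g] R)) → 2

== RESULT ==
b | e
5 | 2
6 | 3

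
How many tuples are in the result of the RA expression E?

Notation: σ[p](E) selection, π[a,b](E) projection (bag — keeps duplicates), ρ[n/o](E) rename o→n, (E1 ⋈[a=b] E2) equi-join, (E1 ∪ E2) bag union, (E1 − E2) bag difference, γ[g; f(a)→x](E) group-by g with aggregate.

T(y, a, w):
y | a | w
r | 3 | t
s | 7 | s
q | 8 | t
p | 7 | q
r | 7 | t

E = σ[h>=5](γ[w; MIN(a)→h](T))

Subexpression sizes:
  T → 5
  γ[w; MIN(a)→h](T) → 3
  σ[h>=5](γ[w; MIN(a)→h](T)) → 2

|E| = 2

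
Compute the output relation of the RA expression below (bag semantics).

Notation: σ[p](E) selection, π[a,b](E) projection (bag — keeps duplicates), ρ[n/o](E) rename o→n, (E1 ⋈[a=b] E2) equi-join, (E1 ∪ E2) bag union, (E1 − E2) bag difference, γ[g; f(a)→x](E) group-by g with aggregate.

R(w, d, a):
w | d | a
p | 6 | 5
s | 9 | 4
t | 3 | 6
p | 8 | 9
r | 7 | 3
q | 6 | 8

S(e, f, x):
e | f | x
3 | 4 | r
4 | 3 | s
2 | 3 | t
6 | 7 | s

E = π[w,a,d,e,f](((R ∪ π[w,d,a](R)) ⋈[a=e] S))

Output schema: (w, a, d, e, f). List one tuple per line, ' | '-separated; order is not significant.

Row counts bottom-up:
  R → 6
  R → 6
  π[w,d,a](R) → 6
  (R ∪ π[w,d,a](R)) → 12
  S → 4
  ((R ∪ π[w,d,a](R)) ⋈[a=e] S) → 6
  π[w,a,d,e,f](((R ∪ π[w,d,a](R)) ⋈[a=e] S)) → 6

== RESULT ==
w | a | d | e | f
r | 3 | 7 | 3 | 4
r | 3 | 7 | 3 | 4
s | 4 | 9 | 4 | 3
s | 4 | 9 | 4 | 3
t | 6 | 3 | 6 | 7
t | 6 | 3 | 6 | 7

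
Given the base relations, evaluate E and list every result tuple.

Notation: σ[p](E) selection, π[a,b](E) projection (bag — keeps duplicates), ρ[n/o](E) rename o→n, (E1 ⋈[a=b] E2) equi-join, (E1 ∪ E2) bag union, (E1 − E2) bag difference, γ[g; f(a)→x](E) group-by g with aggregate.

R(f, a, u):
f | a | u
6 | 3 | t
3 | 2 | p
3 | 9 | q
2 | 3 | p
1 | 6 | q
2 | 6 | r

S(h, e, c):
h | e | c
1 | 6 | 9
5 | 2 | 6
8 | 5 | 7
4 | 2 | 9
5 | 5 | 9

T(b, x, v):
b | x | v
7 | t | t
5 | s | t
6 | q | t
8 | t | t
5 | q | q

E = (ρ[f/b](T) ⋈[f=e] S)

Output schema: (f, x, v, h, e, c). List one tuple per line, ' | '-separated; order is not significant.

Subexpression sizes:
  T → 5
  ρ[f/b](T) → 5
  S → 5
  (ρ[f/b](T) ⋈[f=e] S) → 5

== RESULT ==
f | x | v | h | e | c
5 | q | q | 5 | 5 | 9
5 | q | q | 8 | 5 | 7
5 | s | t | 5 | 5 | 9
5 | s | t | 8 | 5 | 7
6 | q | t | 1 | 6 | 9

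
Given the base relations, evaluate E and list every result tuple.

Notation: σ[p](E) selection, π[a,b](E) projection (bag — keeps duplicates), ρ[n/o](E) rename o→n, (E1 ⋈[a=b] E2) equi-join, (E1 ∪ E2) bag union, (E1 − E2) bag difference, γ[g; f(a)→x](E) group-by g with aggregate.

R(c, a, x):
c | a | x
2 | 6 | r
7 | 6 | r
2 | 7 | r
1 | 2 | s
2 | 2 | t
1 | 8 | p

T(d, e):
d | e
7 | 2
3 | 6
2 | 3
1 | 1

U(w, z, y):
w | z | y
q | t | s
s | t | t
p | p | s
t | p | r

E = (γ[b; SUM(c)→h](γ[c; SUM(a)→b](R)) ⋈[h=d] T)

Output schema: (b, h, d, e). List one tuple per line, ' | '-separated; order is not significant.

Stepwise |·|:
  R → 6
  γ[c; SUM(a)→b](R) → 3
  γ[b; SUM(c)→h](γ[c; SUM(a)→b](R)) → 3
  T → 4
  (γ[b; SUM(c)→h](γ[c; SUM(a)→b](R)) ⋈[h=d] T) → 3

== RESULT ==
b | h | d | e
6 | 7 | 7 | 2
10 | 1 | 1 | 1
15 | 2 | 2 | 3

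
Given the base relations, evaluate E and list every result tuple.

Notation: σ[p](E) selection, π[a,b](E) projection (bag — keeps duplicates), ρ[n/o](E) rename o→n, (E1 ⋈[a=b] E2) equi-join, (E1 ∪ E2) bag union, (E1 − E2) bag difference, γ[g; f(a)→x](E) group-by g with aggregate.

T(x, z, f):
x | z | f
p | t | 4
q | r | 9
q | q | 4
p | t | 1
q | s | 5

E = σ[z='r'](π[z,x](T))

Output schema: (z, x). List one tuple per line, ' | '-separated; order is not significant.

Per-node cardinality:
  T → 5
  π[z,x](T) → 5
  σ[z='r'](π[z,x](T)) → 1

== RESULT ==
z | x
r | q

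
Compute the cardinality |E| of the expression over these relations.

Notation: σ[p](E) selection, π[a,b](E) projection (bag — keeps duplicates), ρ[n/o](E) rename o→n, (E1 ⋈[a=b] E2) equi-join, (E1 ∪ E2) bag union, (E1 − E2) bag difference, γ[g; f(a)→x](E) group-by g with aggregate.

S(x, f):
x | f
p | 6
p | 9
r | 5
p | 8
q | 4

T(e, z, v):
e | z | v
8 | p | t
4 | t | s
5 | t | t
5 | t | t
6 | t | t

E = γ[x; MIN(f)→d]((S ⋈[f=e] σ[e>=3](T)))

Row counts bottom-up:
  S → 5
  T → 5
  σ[e>=3](T) → 5
  (S ⋈[f=e] σ[e>=3](T)) → 5
  γ[x; MIN(f)→d]((S ⋈[f=e] σ[e>=3](T))) → 3

|E| = 3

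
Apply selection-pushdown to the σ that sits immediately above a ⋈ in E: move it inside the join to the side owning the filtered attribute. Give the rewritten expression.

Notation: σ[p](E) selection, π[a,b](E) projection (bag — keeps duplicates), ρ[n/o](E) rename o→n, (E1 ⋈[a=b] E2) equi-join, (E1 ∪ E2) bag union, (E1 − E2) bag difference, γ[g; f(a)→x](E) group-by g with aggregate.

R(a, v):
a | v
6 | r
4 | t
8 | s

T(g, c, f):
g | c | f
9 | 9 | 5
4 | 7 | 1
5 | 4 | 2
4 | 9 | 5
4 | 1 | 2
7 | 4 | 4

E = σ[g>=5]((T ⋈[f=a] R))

σ filters on g, owned by the left side.
E' = (σ[g>=5](T) ⋈[f=a] R)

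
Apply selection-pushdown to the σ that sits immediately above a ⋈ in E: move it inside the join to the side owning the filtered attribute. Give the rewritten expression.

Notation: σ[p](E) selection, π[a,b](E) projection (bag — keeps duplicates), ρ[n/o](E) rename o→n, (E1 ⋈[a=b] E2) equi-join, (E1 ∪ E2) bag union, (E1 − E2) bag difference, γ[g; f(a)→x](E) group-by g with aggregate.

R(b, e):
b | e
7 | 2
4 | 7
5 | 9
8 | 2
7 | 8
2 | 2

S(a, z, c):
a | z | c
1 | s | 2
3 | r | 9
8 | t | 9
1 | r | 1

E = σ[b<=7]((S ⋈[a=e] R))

σ filters on b, owned by the right side.
E' = (S ⋈[a=e] σ[b<=7](R))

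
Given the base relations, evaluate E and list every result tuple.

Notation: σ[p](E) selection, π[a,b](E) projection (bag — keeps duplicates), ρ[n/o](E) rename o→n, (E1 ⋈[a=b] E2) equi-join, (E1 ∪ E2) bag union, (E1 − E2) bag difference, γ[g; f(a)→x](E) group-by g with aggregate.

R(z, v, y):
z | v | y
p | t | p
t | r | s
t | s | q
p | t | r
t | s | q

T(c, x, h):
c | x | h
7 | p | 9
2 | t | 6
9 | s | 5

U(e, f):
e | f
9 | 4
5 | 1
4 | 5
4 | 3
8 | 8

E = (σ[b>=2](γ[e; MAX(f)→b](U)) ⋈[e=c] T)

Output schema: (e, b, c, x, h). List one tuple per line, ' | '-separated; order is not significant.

Row counts bottom-up:
  U → 5
  γ[e; MAX(f)→b](U) → 4
  σ[b>=2](γ[e; MAX(f)→b](U)) → 3
  T → 3
  (σ[b>=2](γ[e; MAX(f)→b](U)) ⋈[e=c] T) → 1

== RESULT ==
e | b | c | x | h
9 | 4 | 9 | s | 5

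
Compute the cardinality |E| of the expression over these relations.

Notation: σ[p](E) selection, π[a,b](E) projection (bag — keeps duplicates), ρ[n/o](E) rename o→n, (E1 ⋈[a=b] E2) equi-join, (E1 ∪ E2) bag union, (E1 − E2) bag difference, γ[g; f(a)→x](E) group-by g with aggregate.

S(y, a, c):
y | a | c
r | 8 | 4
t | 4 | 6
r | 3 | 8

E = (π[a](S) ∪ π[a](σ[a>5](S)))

Row counts bottom-up:
  S → 3
  π[a](S) → 3
  S → 3
  σ[a>5](S) → 1
  π[a](σ[a>5](S)) → 1
  (π[a](S) ∪ π[a](σ[a>5](S))) → 4

|E| = 4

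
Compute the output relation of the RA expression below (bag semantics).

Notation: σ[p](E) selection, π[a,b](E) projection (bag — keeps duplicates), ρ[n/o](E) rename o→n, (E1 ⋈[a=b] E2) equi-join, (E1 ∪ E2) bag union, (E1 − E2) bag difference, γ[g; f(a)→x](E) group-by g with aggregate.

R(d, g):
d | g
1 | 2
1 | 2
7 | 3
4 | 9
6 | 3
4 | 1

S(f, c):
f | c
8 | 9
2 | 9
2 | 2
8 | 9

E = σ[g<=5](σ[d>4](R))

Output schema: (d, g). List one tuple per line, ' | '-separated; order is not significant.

Row counts bottom-up:
  R → 6
  σ[d>4](R) → 2
  σ[g<=5](σ[d>4](R)) → 2

== RESULT ==
d | g
6 | 3
7 | 3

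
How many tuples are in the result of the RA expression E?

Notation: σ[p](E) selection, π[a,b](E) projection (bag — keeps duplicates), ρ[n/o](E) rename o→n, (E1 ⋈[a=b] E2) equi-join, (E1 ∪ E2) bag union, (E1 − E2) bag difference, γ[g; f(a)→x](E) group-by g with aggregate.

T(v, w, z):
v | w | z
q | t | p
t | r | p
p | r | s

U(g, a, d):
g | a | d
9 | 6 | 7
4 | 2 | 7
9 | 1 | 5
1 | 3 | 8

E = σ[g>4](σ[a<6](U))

Row counts bottom-up:
  U → 4
  σ[a<6](U) → 3
  σ[g>4](σ[a<6](U)) → 1

|E| = 1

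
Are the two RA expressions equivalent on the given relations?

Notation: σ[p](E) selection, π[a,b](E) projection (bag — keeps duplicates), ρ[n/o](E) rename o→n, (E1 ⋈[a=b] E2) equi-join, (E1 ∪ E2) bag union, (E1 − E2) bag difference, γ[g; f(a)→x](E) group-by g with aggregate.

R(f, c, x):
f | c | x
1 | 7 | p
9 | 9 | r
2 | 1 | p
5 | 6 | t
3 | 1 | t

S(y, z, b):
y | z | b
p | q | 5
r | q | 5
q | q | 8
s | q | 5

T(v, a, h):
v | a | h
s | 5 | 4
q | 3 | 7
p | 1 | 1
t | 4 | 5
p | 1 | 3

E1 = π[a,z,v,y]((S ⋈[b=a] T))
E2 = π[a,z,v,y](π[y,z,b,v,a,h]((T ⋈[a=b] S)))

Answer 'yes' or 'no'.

E1 row counts bottom-up:
  S → 4
  T → 5
  (S ⋈[b=a] T) → 3
  π[a,z,v,y]((S ⋈[b=a] T)) → 3
E2 row counts bottom-up:
  T → 5
  S → 4
  (T ⋈[a=b] S) → 3
  π[y,z,b,v,a,h]((T ⋈[a=b] S)) → 3
  π[a,z,v,y](π[y,z,b,v,a,h]((T ⋈[a=b] S))) → 3

E1 and E2 produce the same multiset:
a | z | v | y
5 | q | s | p
5 | q | s | r
5 | q | s | s

yes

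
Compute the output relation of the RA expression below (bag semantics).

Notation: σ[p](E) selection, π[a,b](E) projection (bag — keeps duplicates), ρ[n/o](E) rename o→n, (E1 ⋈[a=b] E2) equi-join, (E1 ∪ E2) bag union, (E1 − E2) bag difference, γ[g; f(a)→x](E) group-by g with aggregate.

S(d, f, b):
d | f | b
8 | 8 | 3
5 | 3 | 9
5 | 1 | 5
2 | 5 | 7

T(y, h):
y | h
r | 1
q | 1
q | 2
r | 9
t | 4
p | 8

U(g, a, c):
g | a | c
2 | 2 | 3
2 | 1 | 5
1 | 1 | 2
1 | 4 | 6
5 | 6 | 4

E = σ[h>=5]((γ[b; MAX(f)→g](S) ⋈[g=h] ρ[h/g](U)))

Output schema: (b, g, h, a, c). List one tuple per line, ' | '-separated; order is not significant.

Subexpression sizes:
  S → 4
  γ[b; MAX(f)→g](S) → 4
  U → 5
  ρ[h/g](U) → 5
  (γ[b; MAX(f)→g](S) ⋈[g=h] ρ[h/g](U)) → 3
  σ[h>=5]((γ[b; MAX(f)→g](S) ⋈[g=h] ρ[h/g](U))) → 1

== RESULT ==
b | g | h | a | c
7 | 5 | 5 | 6 | 4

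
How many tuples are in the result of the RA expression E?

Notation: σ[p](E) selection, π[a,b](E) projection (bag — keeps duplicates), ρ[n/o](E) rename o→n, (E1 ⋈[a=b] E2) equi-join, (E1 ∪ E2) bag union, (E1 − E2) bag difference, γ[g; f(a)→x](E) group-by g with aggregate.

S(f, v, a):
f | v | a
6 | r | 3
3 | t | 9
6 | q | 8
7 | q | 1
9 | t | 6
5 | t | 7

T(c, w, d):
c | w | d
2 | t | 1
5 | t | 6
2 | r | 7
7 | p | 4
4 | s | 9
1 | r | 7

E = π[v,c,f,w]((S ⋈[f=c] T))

Per-node cardinality:
  S → 6
  T → 6
  (S ⋈[f=c] T) → 2
  π[v,c,f,w]((S ⋈[f=c] T)) → 2

|E| = 2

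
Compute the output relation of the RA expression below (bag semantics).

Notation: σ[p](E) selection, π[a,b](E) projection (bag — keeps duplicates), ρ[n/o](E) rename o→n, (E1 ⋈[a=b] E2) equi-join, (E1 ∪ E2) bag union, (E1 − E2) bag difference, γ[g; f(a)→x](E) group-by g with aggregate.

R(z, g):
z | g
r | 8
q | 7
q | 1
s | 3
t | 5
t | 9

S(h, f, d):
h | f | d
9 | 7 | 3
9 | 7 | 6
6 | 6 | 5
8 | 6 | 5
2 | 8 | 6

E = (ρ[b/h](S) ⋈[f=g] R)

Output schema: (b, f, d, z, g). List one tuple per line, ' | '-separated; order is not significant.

Per-node cardinality:
  S → 5
  ρ[b/h](S) → 5
  R → 6
  (ρ[b/h](S) ⋈[f=g] R) → 3

== RESULT ==
b | f | d | z | g
2 | 8 | 6 | r | 8
9 | 7 | 3 | q | 7
9 | 7 | 6 | q | 7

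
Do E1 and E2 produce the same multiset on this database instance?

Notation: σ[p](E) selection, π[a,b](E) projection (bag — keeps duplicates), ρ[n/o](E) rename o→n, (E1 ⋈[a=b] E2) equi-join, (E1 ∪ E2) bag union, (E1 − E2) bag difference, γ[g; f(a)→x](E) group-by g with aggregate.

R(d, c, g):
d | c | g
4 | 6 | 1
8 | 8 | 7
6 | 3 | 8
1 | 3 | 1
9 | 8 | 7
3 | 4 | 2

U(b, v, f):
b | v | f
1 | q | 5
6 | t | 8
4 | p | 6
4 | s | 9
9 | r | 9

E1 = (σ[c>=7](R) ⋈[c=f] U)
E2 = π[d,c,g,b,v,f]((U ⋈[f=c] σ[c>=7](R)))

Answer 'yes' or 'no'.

E1 stepwise |·|:
  R → 6
  σ[c>=7](R) → 2
  U → 5
  (σ[c>=7](R) ⋈[c=f] U) → 2
E2 stepwise |·|:
  U → 5
  R → 6
  σ[c>=7](R) → 2
  (U ⋈[f=c] σ[c>=7](R)) → 2
  π[d,c,g,b,v,f]((U ⋈[f=c] σ[c>=7](R))) → 2

E1 and E2 produce the same multiset:
d | c | g | b | v | f
8 | 8 | 7 | 6 | t | 8
9 | 8 | 7 | 6 | t | 8

yes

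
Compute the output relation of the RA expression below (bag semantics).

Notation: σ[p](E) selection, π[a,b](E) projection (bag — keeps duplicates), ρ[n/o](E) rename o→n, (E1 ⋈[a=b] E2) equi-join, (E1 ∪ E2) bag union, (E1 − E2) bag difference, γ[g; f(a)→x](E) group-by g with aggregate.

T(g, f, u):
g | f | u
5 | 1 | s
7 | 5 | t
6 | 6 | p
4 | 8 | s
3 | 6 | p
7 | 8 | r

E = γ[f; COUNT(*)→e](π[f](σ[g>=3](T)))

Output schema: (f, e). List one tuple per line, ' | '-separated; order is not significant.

Subexpression sizes:
  T → 6
  σ[g>=3](T) → 6
  π[f](σ[g>=3](T)) → 6
  γ[f; COUNT(*)→e](π[f](σ[g>=3](T))) → 4

== RESULT ==
f | e
1 | 1
5 | 1
6 | 2
8 | 2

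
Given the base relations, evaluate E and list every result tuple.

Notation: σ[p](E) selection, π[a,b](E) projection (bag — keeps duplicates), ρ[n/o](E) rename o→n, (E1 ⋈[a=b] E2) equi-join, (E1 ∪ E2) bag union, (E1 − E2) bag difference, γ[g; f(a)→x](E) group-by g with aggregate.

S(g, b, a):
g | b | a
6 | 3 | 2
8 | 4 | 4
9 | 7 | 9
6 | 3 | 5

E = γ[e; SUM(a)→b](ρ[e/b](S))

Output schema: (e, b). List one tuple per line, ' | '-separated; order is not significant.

Subexpression sizes:
  S → 4
  ρ[e/b](S) → 4
  γ[e; SUM(a)→b](ρ[e/b](S)) → 3

== RESULT ==
e | b
3 | 7
4 | 4
7 | 9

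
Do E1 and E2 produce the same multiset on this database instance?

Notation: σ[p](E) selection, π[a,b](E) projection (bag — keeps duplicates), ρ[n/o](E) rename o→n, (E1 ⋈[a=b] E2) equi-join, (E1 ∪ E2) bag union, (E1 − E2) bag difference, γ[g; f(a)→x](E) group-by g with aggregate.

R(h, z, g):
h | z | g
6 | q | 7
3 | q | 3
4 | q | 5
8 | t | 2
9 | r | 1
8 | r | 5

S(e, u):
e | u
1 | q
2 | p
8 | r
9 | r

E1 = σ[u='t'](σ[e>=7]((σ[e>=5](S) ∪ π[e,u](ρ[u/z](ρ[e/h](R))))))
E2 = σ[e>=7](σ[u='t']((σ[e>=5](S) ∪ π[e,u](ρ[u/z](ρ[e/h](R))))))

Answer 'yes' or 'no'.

E1 per-node cardinality:
  S → 4
  σ[e>=5](S) → 2
  R → 6
  ρ[e/h](R) → 6
  ρ[u/z](ρ[e/h](R)) → 6
  π[e,u](ρ[u/z](ρ[e/h](R))) → 6
  (σ[e>=5](S) ∪ π[e,u](ρ[u/z](ρ[e/h](R)))) → 8
  σ[e>=7]((σ[e>=5](S) ∪ π[e,u](ρ[u/z](ρ[e/h](R))))) → 5
  σ[u='t'](σ[e>=7]((σ[e>=5](S) ∪ π[e,u](ρ[u/z](ρ[e/h](R)))))) → 1
E2 per-node cardinality:
  S → 4
  σ[e>=5](S) → 2
  R → 6
  ρ[e/h](R) → 6
  ρ[u/z](ρ[e/h](R)) → 6
  π[e,u](ρ[u/z](ρ[e/h](R))) → 6
  (σ[e>=5](S) ∪ π[e,u](ρ[u/z](ρ[e/h](R)))) → 8
  σ[u='t']((σ[e>=5](S) ∪ π[e,u](ρ[u/z](ρ[e/h](R))))) → 1
  σ[e>=7](σ[u='t']((σ[e>=5](S) ∪ π[e,u](ρ[u/z](ρ[e/h](R)))))) → 1

E1 and E2 produce the same multiset:
e | u
8 | t

yes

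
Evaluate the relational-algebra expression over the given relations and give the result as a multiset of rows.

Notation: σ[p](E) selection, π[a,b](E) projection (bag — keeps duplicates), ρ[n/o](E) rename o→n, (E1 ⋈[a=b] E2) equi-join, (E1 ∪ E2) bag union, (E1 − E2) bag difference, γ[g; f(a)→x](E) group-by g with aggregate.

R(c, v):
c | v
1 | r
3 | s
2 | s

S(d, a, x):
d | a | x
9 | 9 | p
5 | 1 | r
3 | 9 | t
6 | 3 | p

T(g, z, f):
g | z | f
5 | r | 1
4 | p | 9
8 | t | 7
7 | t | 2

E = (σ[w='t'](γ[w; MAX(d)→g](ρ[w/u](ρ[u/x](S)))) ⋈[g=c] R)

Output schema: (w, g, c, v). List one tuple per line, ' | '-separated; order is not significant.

Per-node cardinality:
  S → 4
  ρ[u/x](S) → 4
  ρ[w/u](ρ[u/x](S)) → 4
  γ[w; MAX(d)→g](ρ[w/u](ρ[u/x](S))) → 3
  σ[w='t'](γ[w; MAX(d)→g](ρ[w/u](ρ[u/x](S)))) → 1
  R → 3
  (σ[w='t'](γ[w; MAX(d)→g](ρ[w/u](ρ[u/x](S)))) ⋈[g=c] R) → 1

== RESULT ==
w | g | c | v
t | 3 | 3 | s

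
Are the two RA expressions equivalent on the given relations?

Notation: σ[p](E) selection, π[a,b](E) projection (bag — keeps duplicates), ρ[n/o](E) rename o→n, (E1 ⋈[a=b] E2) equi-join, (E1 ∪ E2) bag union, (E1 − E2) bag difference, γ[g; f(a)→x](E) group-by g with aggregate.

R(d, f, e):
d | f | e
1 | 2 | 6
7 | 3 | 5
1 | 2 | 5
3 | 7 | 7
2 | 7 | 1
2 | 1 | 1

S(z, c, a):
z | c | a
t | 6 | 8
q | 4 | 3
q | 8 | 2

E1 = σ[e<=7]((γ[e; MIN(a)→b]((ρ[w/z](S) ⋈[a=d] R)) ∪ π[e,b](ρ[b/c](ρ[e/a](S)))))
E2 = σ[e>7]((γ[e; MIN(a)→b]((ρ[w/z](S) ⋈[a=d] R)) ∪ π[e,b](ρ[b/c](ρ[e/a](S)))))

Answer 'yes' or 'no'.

E1 per-node cardinality:
  S → 3
  ρ[w/z](S) → 3
  R → 6
  (ρ[w/z](S) ⋈[a=d] R) → 3
  γ[e; MIN(a)→b]((ρ[w/z](S) ⋈[a=d] R)) → 2
  S → 3
  ρ[e/a](S) → 3
  ρ[b/c](ρ[e/a](S)) → 3
  π[e,b](ρ[b/c](ρ[e/a](S))) → 3
  (γ[e; MIN(a)→b]((ρ[w/z](S) ⋈[a=d] R)) ∪ π[e,b](ρ[b/c](ρ[e/a](S)))) → 5
  σ[e<=7]((γ[e; MIN(a)→b]((ρ[w/z](S) ⋈[a=d] R)) ∪ π[e,b](ρ[b/c](ρ[e/a](S))))) → 4
E2 per-node cardinality:
  S → 3
  ρ[w/z](S) → 3
  R → 6
  (ρ[w/z](S) ⋈[a=d] R) → 3
  γ[e; MIN(a)→b]((ρ[w/z](S) ⋈[a=d] R)) → 2
  S → 3
  ρ[e/a](S) → 3
  ρ[b/c](ρ[e/a](S)) → 3
  π[e,b](ρ[b/c](ρ[e/a](S))) → 3
  (γ[e; MIN(a)→b]((ρ[w/z](S) ⋈[a=d] R)) ∪ π[e,b](ρ[b/c](ρ[e/a](S)))) → 5
  σ[e>7]((γ[e; MIN(a)→b]((ρ[w/z](S) ⋈[a=d] R)) ∪ π[e,b](ρ[b/c](ρ[e/a](S))))) → 1

E1 result:
e | b
1 | 2
2 | 8
3 | 4
7 | 3
E2 result:
e | b
8 | 6
Witness: (1, 2) appears 1× in E1 but 0× in E2.

no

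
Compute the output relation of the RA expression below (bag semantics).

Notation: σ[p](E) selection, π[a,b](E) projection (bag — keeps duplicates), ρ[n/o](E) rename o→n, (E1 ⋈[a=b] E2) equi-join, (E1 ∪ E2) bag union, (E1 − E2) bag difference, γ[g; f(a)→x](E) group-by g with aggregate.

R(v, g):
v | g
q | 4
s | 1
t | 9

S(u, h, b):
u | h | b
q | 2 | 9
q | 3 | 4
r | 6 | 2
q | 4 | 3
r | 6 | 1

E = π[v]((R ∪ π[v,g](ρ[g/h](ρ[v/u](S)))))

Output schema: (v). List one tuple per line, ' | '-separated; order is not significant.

Stepwise |·|:
  R → 3
  S → 5
  ρ[v/u](S) → 5
  ρ[g/h](ρ[v/u](S)) → 5
  π[v,g](ρ[g/h](ρ[v/u](S))) → 5
  (R ∪ π[v,g](ρ[g/h](ρ[v/u](S)))) → 8
  π[v]((R ∪ π[v,g](ρ[g/h](ρ[v/u](S))))) → 8

== RESULT ==
v
q
q
q
q
r
r
s
t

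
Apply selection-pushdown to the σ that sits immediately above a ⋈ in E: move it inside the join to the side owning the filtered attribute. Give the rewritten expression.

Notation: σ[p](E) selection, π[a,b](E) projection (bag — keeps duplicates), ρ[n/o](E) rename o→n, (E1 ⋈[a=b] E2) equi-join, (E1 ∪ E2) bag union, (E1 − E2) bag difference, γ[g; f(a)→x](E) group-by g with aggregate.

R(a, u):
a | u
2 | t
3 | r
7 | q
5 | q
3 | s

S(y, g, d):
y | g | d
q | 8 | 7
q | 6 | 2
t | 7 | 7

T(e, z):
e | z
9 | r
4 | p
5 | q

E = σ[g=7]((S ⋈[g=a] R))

σ filters on g, owned by the left side.
E' = (σ[g=7](S) ⋈[g=a] R)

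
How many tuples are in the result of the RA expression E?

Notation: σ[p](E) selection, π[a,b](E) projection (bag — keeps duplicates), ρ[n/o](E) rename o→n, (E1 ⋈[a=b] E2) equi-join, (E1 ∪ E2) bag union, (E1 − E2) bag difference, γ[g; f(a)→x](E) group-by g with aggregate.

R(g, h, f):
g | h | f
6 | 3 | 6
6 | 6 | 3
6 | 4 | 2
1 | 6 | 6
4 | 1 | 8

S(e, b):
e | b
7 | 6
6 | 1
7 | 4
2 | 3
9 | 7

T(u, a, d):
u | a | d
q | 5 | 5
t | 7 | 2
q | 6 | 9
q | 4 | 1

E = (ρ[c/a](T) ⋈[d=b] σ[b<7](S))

Stepwise |·|:
  T → 4
  ρ[c/a](T) → 4
  S → 5
  σ[b<7](S) → 4
  (ρ[c/a](T) ⋈[d=b] σ[b<7](S)) → 1

|E| = 1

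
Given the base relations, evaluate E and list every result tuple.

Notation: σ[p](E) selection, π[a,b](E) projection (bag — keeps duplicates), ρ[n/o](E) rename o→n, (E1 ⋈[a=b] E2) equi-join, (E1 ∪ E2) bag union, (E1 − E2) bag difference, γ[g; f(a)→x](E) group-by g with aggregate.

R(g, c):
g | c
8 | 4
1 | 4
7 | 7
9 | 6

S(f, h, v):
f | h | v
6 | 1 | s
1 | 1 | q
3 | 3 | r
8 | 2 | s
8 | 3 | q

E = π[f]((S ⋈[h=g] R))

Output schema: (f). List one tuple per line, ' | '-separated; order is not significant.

Subexpression sizes:
  S → 5
  R → 4
  (S ⋈[h=g] R) → 2
  π[f]((S ⋈[h=g] R)) → 2

== RESULT ==
f
1
6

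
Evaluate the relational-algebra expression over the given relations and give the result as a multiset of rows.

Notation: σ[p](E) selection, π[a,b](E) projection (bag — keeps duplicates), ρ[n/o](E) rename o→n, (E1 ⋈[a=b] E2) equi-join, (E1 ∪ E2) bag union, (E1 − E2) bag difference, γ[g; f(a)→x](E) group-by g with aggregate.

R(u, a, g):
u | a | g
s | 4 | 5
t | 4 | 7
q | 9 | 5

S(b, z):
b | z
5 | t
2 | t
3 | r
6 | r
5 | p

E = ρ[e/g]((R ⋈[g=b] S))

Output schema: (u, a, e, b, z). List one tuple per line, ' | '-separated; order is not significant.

Per-node cardinality:
  R → 3
  S → 5
  (R ⋈[g=b] S) → 4
  ρ[e/g]((R ⋈[g=b] S)) → 4

== RESULT ==
u | a | e | b | z
q | 9 | 5 | 5 | p
q | 9 | 5 | 5 | t
s | 4 | 5 | 5 | p
s | 4 | 5 | 5 | t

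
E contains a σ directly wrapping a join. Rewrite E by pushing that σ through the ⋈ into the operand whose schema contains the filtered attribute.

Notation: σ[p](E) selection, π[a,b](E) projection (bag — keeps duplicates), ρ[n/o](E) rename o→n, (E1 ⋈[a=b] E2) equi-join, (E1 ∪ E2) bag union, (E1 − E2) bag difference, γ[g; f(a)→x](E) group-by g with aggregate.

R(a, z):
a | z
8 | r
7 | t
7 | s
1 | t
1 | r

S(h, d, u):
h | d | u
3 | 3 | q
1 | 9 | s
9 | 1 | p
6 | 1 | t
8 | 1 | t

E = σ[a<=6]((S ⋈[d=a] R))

σ filters on a, owned by the right side.
E' = (S ⋈[d=a] σ[a<=6](R))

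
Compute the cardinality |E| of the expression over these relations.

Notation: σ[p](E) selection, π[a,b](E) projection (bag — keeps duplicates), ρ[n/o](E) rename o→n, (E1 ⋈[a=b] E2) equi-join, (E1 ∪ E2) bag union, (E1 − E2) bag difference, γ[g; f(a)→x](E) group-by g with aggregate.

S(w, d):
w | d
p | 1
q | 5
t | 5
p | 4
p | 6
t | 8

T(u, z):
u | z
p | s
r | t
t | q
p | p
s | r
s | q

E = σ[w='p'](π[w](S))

Subexpression sizes:
  S → 6
  π[w](S) → 6
  σ[w='p'](π[w](S)) → 3

|E| = 3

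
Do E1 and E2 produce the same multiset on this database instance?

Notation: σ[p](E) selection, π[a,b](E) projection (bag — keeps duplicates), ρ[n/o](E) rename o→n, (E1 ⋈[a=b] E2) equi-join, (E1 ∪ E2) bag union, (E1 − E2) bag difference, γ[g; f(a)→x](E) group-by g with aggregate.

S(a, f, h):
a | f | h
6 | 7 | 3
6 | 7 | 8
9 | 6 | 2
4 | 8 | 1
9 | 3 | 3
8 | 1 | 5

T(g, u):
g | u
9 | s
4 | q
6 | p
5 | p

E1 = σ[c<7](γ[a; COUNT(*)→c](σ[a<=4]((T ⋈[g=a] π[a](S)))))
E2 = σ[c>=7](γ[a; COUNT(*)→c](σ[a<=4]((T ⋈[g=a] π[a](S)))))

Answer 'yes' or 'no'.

E1 subexpression sizes:
  T → 4
  S → 6
  π[a](S) → 6
  (T ⋈[g=a] π[a](S)) → 5
  σ[a<=4]((T ⋈[g=a] π[a](S))) → 1
  γ[a; COUNT(*)→c](σ[a<=4]((T ⋈[g=a] π[a](S)))) → 1
  σ[c<7](γ[a; COUNT(*)→c](σ[a<=4]((T ⋈[g=a] π[a](S))))) → 1
E2 subexpression sizes:
  T → 4
  S → 6
  π[a](S) → 6
  (T ⋈[g=a] π[a](S)) → 5
  σ[a<=4]((T ⋈[g=a] π[a](S))) → 1
  γ[a; COUNT(*)→c](σ[a<=4]((T ⋈[g=a] π[a](S)))) → 1
  σ[c>=7](γ[a; COUNT(*)→c](σ[a<=4]((T ⋈[g=a] π[a](S))))) → 0

E1 result:
a | c
4 | 1
E2 result:
a | c
(0 rows)
Witness: (4, 1) appears 1× in E1 but 0× in E2.

no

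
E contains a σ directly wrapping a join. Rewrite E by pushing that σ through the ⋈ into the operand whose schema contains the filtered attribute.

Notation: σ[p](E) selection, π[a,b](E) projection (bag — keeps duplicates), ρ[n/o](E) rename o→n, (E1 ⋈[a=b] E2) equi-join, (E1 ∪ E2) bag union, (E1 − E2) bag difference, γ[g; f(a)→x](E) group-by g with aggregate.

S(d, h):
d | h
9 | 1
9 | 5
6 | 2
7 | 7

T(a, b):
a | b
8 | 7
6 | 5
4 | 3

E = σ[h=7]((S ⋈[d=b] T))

σ filters on h, owned by the left side.
E' = (σ[h=7](S) ⋈[d=b] T)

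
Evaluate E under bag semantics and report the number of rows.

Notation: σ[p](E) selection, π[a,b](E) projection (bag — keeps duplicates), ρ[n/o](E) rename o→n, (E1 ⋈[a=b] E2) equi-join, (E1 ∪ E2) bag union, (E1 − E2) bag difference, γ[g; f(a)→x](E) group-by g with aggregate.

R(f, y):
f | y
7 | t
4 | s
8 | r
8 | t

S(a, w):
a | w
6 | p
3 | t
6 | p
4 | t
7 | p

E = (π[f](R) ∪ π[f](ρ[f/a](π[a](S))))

Stepwise |·|:
  R → 4
  π[f](R) → 4
  S → 5
  π[a](S) → 5
  ρ[f/a](π[a](S)) → 5
  π[f](ρ[f/a](π[a](S))) → 5
  (π[f](R) ∪ π[f](ρ[f/a](π[a](S)))) → 9

|E| = 9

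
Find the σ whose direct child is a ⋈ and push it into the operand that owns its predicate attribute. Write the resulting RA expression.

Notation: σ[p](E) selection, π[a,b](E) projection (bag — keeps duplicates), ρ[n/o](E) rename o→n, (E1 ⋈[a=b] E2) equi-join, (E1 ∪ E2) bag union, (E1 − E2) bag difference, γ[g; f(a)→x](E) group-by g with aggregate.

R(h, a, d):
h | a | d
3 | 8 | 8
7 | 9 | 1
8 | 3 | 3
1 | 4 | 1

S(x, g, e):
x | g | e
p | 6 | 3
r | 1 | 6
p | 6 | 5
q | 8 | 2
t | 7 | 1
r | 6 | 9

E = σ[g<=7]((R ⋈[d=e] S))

σ filters on g, owned by the right side.
E' = (R ⋈[d=e] σ[g<=7](S))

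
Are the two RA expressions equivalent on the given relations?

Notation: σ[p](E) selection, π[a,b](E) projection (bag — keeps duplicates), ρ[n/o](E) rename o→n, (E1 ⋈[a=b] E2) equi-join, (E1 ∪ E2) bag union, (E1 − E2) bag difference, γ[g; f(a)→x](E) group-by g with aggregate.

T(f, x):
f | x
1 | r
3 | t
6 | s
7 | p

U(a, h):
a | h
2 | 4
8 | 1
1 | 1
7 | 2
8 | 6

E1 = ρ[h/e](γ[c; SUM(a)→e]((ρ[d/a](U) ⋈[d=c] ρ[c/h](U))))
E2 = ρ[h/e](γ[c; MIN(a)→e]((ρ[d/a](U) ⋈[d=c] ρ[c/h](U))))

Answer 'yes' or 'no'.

E1 subexpression sizes:
  U → 5
  ρ[d/a](U) → 5
  U → 5
  ρ[c/h](U) → 5
  (ρ[d/a](U) ⋈[d=c] ρ[c/h](U)) → 3
  γ[c; SUM(a)→e]((ρ[d/a](U) ⋈[d=c] ρ[c/h](U))) → 2
  ρ[h/e](γ[c; SUM(a)→e]((ρ[d/a](U) ⋈[d=c] ρ[c/h](U)))) → 2
E2 subexpression sizes:
  U → 5
  ρ[d/a](U) → 5
  U → 5
  ρ[c/h](U) → 5
  (ρ[d/a](U) ⋈[d=c] ρ[c/h](U)) → 3
  γ[c; MIN(a)→e]((ρ[d/a](U) ⋈[d=c] ρ[c/h](U))) → 2
  ρ[h/e](γ[c; MIN(a)→e]((ρ[d/a](U) ⋈[d=c] ρ[c/h](U)))) → 2

E1 result:
c | h
1 | 9
2 | 7
E2 result:
c | h
1 | 1
2 | 7
Witness: (1, 1) appears 0× in E1 but 1× in E2.

no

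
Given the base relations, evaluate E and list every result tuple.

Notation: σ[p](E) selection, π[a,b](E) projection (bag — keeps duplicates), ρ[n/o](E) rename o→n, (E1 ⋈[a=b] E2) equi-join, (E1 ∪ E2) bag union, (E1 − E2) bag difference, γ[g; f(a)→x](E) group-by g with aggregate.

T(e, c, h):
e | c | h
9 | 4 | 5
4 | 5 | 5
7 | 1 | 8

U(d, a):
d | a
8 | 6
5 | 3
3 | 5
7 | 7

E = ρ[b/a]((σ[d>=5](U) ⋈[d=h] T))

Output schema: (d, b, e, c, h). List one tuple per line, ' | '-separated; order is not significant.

Subexpression sizes:
  U → 4
  σ[d>=5](U) → 3
  T → 3
  (σ[d>=5](U) ⋈[d=h] T) → 3
  ρ[b/a]((σ[d>=5](U) ⋈[d=h] T)) → 3

== RESULT ==
d | b | e | c | h
5 | 3 | 4 | 5 | 5
5 | 3 | 9 | 4 | 5
8 | 6 | 7 | 1 | 8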